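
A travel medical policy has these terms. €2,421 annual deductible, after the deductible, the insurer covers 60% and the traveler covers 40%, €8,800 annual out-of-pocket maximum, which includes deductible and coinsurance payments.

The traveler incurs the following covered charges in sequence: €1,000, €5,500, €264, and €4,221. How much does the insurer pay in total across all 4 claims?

€5,138.40

Bill 1, €1,000: fully absorbed by the deductible. Traveler pays €1,000; OOP now €1,000. Plan pays €1,000 − €1,000 = €0.
Bill 2, €5,500: deductible takes €1,421, €4,079 remains; 40% of €4,079 = €1,631.60. Cost to traveler: €3,052.60. OOP to date €4,052.60. Plan pays €5,500 − €3,052.60 = €2,447.40.
Bill 3, €264: deductible met; 40% of €264 = €105.60. Traveler owes €105.60 (running OOP €4,158.20). Plan pays €264 − €105.60 = €158.40.
Bill 4, €4,221: 40% coinsurance on €4,221 = €1,688.40. Cost to traveler: €1,688.40. OOP to date €5,846.60. Plan pays €4,221 − €1,688.40 = €2,532.60.
Insurer total = bills − traveler's total = €10,985 − €5,846.60 = €5,138.40.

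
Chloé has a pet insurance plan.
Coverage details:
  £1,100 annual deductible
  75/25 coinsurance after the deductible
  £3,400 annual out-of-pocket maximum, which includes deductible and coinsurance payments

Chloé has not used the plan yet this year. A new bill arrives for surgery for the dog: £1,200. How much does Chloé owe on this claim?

£1,125

The full £1,100 deductible is still open; £1,100 of this bill applies to it.
After the £1,100 deductible portion, £1,200 − £1,100 = £100 is subject to coinsurance.
25% of £100 = £25 falls to the owner.
So the owner owes £1,100 + £25 = £1,125 before any cap.
Cumulative spending £0 + £1,125 = £1,125 stays under the £3,400 maximum.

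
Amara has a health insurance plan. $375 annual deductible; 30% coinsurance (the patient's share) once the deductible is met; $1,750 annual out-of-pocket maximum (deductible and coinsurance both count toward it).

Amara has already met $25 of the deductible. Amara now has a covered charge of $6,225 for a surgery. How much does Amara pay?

$1,725

$25 of the $375 deductible is already met, leaving $350.
The remaining $5,875 (= $6,225 − $350) moves to coinsurance.
30% of $5,875 = $1,762.50 falls to the patient.
That puts the patient's cost at $350 + $1,762.50 = $2,112.50 before any cap.
That would bring total out-of-pocket to $2,137.50, past the $1,750 cap. The patient is capped at $1,750 − $25 = $1,725 on this claim.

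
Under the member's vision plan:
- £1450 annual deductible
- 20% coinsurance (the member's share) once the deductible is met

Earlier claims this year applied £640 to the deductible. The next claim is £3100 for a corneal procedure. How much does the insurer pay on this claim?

Remaining deductible: £1450 − £640 = £810.
After the £810 deductible portion, £3100 − £810 = £2290 is subject to coinsurance.
Coinsurance: £2290 × 20% = £458.
So the member owes £810 + £458 = £1268.
The insurer covers the remainder: £3100 − £1268 = £1832.

£1832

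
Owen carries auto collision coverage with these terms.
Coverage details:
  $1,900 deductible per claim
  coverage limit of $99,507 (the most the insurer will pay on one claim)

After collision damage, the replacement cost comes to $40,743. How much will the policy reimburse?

Less the $1,900 deductible: $40,743 − $1,900 = $38,843.
$38,843 is within the $99,507 limit, so the insurer pays $38,843.

$38,843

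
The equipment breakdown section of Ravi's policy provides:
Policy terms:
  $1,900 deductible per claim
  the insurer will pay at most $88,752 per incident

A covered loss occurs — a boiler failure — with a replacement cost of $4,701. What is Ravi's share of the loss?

$1,900

After the deductible, $4,701 − $1,900 = $2,801 remains.
$2,801 is within the $88,752 limit, so the insurer pays $2,801.
The business owner bears the rest of the original loss: $4,701 − $2,801 = $1,900.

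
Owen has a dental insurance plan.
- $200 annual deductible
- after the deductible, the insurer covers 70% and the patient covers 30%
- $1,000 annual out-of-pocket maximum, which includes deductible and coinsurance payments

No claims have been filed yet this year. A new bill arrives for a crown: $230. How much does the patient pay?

$209

The full $200 deductible is still open; $200 of this bill applies to it.
The remaining $30 (= $230 − $200) moves to coinsurance.
30% of $30 = $9 falls to the patient.
So the patient owes $200 + $9 = $209 before any cap.
Year-to-date out-of-pocket becomes $0 + $209 = $209, still under the $1,000 maximum, so no cap applies.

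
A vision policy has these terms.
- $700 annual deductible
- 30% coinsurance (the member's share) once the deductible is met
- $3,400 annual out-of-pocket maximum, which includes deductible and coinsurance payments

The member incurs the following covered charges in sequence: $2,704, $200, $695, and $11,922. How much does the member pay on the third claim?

$208.50

#1 ($2,704): $700 to deductible, leaving $2,004; member's 30% is $601.20. Member owes $1,301.20 (running OOP $1,301.20).
#2 ($200): deductible already satisfied, so member's share is 30% × $200 = $60. Member owes $60 (running OOP $1,361.20).
#3 ($695): deductible already satisfied, so member's share is 30% × $695 = $208.50. Cost to member: $208.50. OOP to date $1,569.70.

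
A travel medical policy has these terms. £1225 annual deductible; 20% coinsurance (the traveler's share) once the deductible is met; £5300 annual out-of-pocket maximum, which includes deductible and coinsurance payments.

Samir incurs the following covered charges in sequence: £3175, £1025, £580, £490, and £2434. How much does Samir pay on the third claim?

Claim 1 (£3175): £1225 finishes the deductible; £1950 goes to coinsurance; coinsurance £1950 × 20% = £390. Cost to traveler: £1615. OOP to date £1615.
Claim 2 (£1025): deductible met; 20% of £1025 = £205. Cost to traveler: £205. OOP to date £1820.
Claim 3 (£580): deductible already satisfied, so traveler's share is 20% × £580 = £116. Traveler pays £116; OOP now £1936.

£116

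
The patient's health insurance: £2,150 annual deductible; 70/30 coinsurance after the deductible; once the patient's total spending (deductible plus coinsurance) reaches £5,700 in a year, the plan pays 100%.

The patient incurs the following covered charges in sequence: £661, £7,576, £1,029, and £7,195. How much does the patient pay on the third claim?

£308.70

Bill 1, £661: fully absorbed by the deductible. Patient owes £661 (running OOP £661).
Bill 2, £7,576: deductible takes £1,489, £6,087 remains; patient's 30% is £1,826.10. Patient pays £3,315.10; OOP now £3,976.10.
Bill 3, £1,029: 30% coinsurance on £1,029 = £308.70. Cost to patient: £308.70. OOP to date £4,284.80.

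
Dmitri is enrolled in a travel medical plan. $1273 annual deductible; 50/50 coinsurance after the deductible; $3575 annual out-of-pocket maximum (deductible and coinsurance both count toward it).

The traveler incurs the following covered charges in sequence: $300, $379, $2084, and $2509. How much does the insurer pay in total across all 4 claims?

$1999.50

#1 ($300): entire amount goes to the deductible. Cost to traveler: $300. OOP to date $300. Insurer: $300 − $300 = $0.
#2 ($379): fully absorbed by the deductible. Traveler pays $379; OOP now $679. Plan pays $379 − $379 = $0.
#3 ($2084): deductible takes $594, $1490 remains; 50% of $1490 = $745. Traveler owes $1339 (running OOP $2018). Insurer: $2084 − $1339 = $745.
#4 ($2509): 50% coinsurance on $2509 = $1254.50. Traveler owes $1254.50 (running OOP $3272.50). Plan pays $2509 − $1254.50 = $1254.50.
Insurer total: $0 + $0 + $745 + $1254.50 = $1999.50.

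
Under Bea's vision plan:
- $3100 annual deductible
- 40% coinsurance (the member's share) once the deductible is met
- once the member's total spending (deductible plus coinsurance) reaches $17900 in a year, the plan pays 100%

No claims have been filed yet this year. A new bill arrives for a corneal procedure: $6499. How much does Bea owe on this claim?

$4459.60

Deductible not yet touched, so the first $3100 of the bill goes to the deductible.
After the $3100 deductible portion, $6499 − $3100 = $3399 is subject to coinsurance.
Coinsurance: $3399 × 40% = $1359.60.
So the member owes $3100 + $1359.60 = $4459.60 before any cap.
Cumulative spending $0 + $4459.60 = $4459.60 stays under the $17900 maximum.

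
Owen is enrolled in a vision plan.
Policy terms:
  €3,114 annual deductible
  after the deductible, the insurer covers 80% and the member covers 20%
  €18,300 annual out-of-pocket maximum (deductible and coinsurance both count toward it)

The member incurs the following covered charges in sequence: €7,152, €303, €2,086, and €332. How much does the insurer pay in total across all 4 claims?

€5,407.20

Claim 1 (€7,152): €3,114 to deductible, leaving €4,038; 20% of €4,038 = €807.60. Member pays €3,921.60; OOP now €3,921.60. Insurer: €7,152 − €3,921.60 = €3,230.40.
Claim 2 (€303): 20% coinsurance on €303 = €60.60. Cost to member: €60.60. OOP to date €3,982.20. Insurer: €303 − €60.60 = €242.40.
Claim 3 (€2,086): deductible met; 20% of €2,086 = €417.20. Member owes €417.20 (running OOP €4,399.40). Insurer: €2,086 − €417.20 = €1,668.80.
Claim 4 (€332): deductible met; 20% of €332 = €66.40. Member owes €66.40 (running OOP €4,465.80). Insurer: €332 − €66.40 = €265.60.
Insurer total = bills − member's total = €9,873 − €4,465.80 = €5,407.20.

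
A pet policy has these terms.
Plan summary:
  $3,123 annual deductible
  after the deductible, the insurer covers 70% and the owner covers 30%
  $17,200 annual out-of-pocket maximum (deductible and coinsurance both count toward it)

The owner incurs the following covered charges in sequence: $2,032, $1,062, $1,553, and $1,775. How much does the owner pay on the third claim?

$486.20

#1 ($2,032): all of it applies to the deductible. Cost to owner: $2,032. OOP to date $2,032.
#2 ($1,062): fully absorbed by the deductible. Owner pays $1,062; OOP now $3,094.
#3 ($1,553): $29 finishes the deductible; $1,524 goes to coinsurance; owner's 30% is $457.20. Owner owes $486.20 (running OOP $3,580.20).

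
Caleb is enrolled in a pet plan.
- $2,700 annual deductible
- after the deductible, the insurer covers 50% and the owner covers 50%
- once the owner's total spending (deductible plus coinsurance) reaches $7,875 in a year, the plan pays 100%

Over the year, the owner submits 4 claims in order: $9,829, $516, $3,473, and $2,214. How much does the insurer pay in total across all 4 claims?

#1 ($9,829): deductible takes $2,700, $7,129 remains; coinsurance $7,129 × 50% = $3,564.50. Owner pays $6,264.50; OOP now $6,264.50. Insurer: $9,829 − $6,264.50 = $3,564.50.
#2 ($516): 50% coinsurance on $516 = $258. Cost to owner: $258. OOP to date $6,522.50. Insurer: $516 − $258 = $258.
#3 ($3,473): deductible already satisfied, so owner's share is 50% × $3,473 = $1,736.50. Adding that to $6,522.50 gives $8,259, past the $7,875 cap; owner pays only $7,875 − $6,522.50 = $1,352.50. Insurer: $3,473 − $1,352.50 = $2,120.50.
#4 ($2,214): deductible already satisfied, so owner's share is 50% × $2,214 = $1,107. That would push OOP to $8,982, over the $7,875 cap, so owner pays $7,875 − $7,875 = $0. Plan pays $2,214 − $0 = $2,214.
Insurer total = bills − owner's total = $16,032 − $7,875 = $8,157.

$8,157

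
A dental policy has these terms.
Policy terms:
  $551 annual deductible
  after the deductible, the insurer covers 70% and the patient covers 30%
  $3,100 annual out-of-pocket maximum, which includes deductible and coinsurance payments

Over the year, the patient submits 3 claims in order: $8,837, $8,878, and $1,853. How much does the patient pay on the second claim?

$63.20

Claim 1 — $8,837: $551 to deductible, leaving $8,286; 30% of $8,286 = $2,485.80. Cost to patient: $3,036.80. OOP to date $3,036.80.
Claim 2 — $8,878: deductible met; 30% of $8,878 = $2,663.40. Adding that to $3,036.80 gives $5,700.20, past the $3,100 cap; patient pays only $3,100 − $3,036.80 = $63.20.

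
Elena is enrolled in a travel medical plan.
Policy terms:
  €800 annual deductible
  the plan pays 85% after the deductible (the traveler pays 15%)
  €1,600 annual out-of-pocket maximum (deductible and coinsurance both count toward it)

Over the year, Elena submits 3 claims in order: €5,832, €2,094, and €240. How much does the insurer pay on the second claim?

Bill 1, €5,832: €800 finishes the deductible; €5,032 goes to coinsurance; 15% of €5,032 = €754.80. Cost to traveler: €1,554.80. OOP to date €1,554.80. Insurer: €5,832 − €1,554.80 = €4,277.20.
Bill 2, €2,094: 15% coinsurance on €2,094 = €314.10. Adding that to €1,554.80 gives €1,868.90, past the €1,600 cap; traveler pays only €1,600 − €1,554.80 = €45.20. Insurer: €2,094 − €45.20 = €2,048.80.

€2,048.80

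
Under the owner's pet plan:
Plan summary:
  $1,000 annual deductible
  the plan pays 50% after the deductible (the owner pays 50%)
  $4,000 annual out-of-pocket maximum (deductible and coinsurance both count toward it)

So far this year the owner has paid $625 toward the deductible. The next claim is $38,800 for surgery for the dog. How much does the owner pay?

Deductible still to meet: $1,000 − $625 = $375.
The remaining $38,425 (= $38,800 − $375) moves to coinsurance.
Coinsurance: $38,425 × 50% = $19,212.50.
So the owner owes $375 + $19,212.50 = $19,587.50 before any cap.
That would bring total out-of-pocket to $20,212.50, past the $4,000 cap. The owner is capped at $4,000 − $625 = $3,375 on this claim.

$3,375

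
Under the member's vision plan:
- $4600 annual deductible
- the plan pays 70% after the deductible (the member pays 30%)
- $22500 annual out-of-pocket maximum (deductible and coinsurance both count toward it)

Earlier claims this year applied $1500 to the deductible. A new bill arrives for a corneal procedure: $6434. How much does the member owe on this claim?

Remaining deductible: $4600 − $1500 = $3100.
After the $3100 deductible portion, $6434 − $3100 = $3334 is subject to coinsurance.
Coinsurance: $3334 × 30% = $1000.20.
Member responsibility before any cap: $3100 + $1000.20 = $4100.20.
Year-to-date out-of-pocket becomes $1500 + $4100.20 = $5600.20, still under the $22500 maximum, so no cap applies.

$4100.20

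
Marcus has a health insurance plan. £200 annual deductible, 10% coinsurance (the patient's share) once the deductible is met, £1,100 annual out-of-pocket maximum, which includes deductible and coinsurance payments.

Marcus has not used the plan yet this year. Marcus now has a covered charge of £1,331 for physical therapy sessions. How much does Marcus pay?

£313.10

Nothing has been paid toward the £200 deductible, so the first £200 of this charge is applied there.
The remaining £1,131 (= £1,331 − £200) moves to coinsurance.
Patient's 10% share of £1,131 is £113.10.
That puts the patient's cost at £200 + £113.10 = £313.10 before any cap.
Year-to-date out-of-pocket becomes £0 + £313.10 = £313.10, still under the £1,100 maximum, so no cap applies.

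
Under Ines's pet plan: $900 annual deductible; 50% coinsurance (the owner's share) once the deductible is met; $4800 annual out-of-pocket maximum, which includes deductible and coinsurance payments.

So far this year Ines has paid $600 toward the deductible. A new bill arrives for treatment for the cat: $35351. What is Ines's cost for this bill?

Remaining deductible: $900 − $600 = $300.
That leaves $35351 − $300 = $35051 for coinsurance.
Coinsurance: $35051 × 50% = $17525.50.
That puts the owner's cost at $300 + $17525.50 = $17825.50 before any cap.
That would bring total out-of-pocket to $18425.50, past the $4800 cap. The owner is capped at $4800 − $600 = $4200 on this claim.

$4200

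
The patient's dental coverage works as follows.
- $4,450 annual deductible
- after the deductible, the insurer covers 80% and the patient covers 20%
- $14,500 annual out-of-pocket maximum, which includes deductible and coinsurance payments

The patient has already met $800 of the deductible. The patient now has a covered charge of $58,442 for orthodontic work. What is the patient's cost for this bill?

Remaining deductible: $4,450 − $800 = $3,650.
That leaves $58,442 − $3,650 = $54,792 for coinsurance.
Coinsurance: $54,792 × 20% = $10,958.40.
That puts the patient's cost at $3,650 + $10,958.40 = $14,608.40 before any cap.
Adding $14,608.40 to the $800 already spent would give $15,408.40, which exceeds the $14,500 cap; the patient pays just $14,500 − $800 = $13,700.

$13,700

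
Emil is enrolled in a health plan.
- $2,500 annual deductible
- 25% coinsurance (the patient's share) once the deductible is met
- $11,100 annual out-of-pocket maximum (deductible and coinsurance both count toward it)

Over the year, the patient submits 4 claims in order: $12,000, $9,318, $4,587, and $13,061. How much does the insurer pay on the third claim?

Claim 1 — $12,000: deductible takes $2,500, $9,500 remains; patient's 25% is $2,375. Patient owes $4,875 (running OOP $4,875). Plan pays $12,000 − $4,875 = $7,125.
Claim 2 — $9,318: 25% coinsurance on $9,318 = $2,329.50. Patient owes $2,329.50 (running OOP $7,204.50). Plan pays $9,318 − $2,329.50 = $6,988.50.
Claim 3 — $4,587: 25% coinsurance on $4,587 = $1,146.75. Cost to patient: $1,146.75. OOP to date $8,351.25. Plan pays $4,587 − $1,146.75 = $3,440.25.

$3,440.25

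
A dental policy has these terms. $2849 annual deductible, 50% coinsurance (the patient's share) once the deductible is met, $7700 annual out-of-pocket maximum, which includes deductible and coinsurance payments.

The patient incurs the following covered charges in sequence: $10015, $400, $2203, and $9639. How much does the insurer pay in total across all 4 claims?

$14557

Bill 1, $10015: $2849 to deductible, leaving $7166; patient's 50% is $3583. Patient pays $6432; OOP now $6432. Insurer: $10015 − $6432 = $3583.
Bill 2, $400: deductible met; 50% of $400 = $200. Patient pays $200; OOP now $6632. Insurer: $400 − $200 = $200.
Bill 3, $2203: deductible already satisfied, so patient's share is 50% × $2203 = $1101.50. Adding that to $6632 gives $7733.50, past the $7700 cap; patient pays only $7700 − $6632 = $1068. Insurer: $2203 − $1068 = $1135.
Bill 4, $9639: 50% coinsurance on $9639 = $4819.50. OOP would hit $12519.50 > $7700, so the cap limits the patient to $7700 − $7700 = $0. Plan pays $9639 − $0 = $9639.
Insurer total = bills − patient's total = $22257 − $7700 = $14557.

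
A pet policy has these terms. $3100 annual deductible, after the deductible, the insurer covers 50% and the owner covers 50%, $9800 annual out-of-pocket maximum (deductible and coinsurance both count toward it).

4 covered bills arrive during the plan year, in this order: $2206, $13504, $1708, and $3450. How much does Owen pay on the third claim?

Bill 1, $2206: all of it applies to the deductible. Cost to owner: $2206. OOP to date $2206.
Bill 2, $13504: $894 finishes the deductible; $12610 goes to coinsurance; coinsurance $12610 × 50% = $6305. Owner pays $7199; OOP now $9405.
Bill 3, $1708: 50% coinsurance on $1708 = $854. That would push OOP to $10259, over the $9800 cap, so owner pays $9800 − $9405 = $395.

$395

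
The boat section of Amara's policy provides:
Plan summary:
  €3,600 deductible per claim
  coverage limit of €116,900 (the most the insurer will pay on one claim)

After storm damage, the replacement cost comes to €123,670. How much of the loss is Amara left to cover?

€6,770

Subtract the deductible: €123,670 − €3,600 = €120,070.
Since €120,070 > €116,900, the payout is capped at €116,900.
The owner bears the rest of the original loss: €123,670 − €116,900 = €6,770.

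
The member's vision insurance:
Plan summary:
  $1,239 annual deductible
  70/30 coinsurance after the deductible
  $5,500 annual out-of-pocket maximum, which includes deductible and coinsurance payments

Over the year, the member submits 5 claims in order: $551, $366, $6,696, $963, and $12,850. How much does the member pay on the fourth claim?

Bill 1, $551: fully absorbed by the deductible. Member owes $551 (running OOP $551).
Bill 2, $366: entire amount goes to the deductible. Cost to member: $366. OOP to date $917.
Bill 3, $6,696: deductible takes $322, $6,374 remains; member's 30% is $1,912.20. Member owes $2,234.20 (running OOP $3,151.20).
Bill 4, $963: deductible already satisfied, so member's share is 30% × $963 = $288.90. Member pays $288.90; OOP now $3,440.10.

$288.90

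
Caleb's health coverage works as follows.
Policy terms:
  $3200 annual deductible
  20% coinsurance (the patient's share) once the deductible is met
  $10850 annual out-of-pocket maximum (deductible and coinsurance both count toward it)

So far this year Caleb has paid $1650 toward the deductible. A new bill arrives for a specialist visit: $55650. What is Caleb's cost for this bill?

$9200

Deductible still to meet: $3200 − $1650 = $1550.
That leaves $55650 − $1550 = $54100 for coinsurance.
Coinsurance: $54100 × 20% = $10820.
Patient responsibility before any cap: $1550 + $10820 = $12370.
Year-to-date out-of-pocket would reach $1650 + $12370 = $14020, above the $10850 maximum, so the patient pays only $10850 − $1650 = $9200.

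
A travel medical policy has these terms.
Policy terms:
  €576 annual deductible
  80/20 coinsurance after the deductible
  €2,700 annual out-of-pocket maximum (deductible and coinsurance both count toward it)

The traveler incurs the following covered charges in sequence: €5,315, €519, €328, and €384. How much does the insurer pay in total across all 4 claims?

€4,776

Claim 1 — €5,315: €576 to deductible, leaving €4,739; coinsurance €4,739 × 20% = €947.80. Cost to traveler: €1,523.80. OOP to date €1,523.80. Insurer: €5,315 − €1,523.80 = €3,791.20.
Claim 2 — €519: deductible met; 20% of €519 = €103.80. Traveler pays €103.80; OOP now €1,627.60. Plan pays €519 − €103.80 = €415.20.
Claim 3 — €328: deductible already satisfied, so traveler's share is 20% × €328 = €65.60. Cost to traveler: €65.60. OOP to date €1,693.20. Plan pays €328 − €65.60 = €262.40.
Claim 4 — €384: 20% coinsurance on €384 = €76.80. Cost to traveler: €76.80. OOP to date €1,770. Plan pays €384 − €76.80 = €307.20.
Insurer total = bills − traveler's total = €6,546 − €1,770 = €4,776.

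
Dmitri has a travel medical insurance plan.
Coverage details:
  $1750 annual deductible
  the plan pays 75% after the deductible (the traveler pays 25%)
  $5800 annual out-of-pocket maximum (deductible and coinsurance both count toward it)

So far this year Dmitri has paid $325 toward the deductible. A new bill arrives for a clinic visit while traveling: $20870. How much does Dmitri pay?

$5475

Deductible still to meet: $1750 − $325 = $1425.
After the $1425 deductible portion, $20870 − $1425 = $19445 is subject to coinsurance.
25% of $19445 = $4861.25 falls to the traveler.
Traveler responsibility before any cap: $1425 + $4861.25 = $6286.25.
Adding $6286.25 to the $325 already spent would give $6611.25, which exceeds the $5800 cap; the traveler pays just $5800 − $325 = $5475.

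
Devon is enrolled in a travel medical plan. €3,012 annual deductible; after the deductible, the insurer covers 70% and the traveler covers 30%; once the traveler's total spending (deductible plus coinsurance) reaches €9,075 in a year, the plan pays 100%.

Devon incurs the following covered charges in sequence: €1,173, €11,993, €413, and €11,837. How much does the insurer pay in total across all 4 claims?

€16,341

Claim 1 (€1,173): entire amount goes to the deductible. Traveler owes €1,173 (running OOP €1,173). Plan pays €1,173 − €1,173 = €0.
Claim 2 (€11,993): €1,839 finishes the deductible; €10,154 goes to coinsurance; traveler's 30% is €3,046.20. Traveler owes €4,885.20 (running OOP €6,058.20). Insurer: €11,993 − €4,885.20 = €7,107.80.
Claim 3 (€413): deductible already satisfied, so traveler's share is 30% × €413 = €123.90. Traveler pays €123.90; OOP now €6,182.10. Plan pays €413 − €123.90 = €289.10.
Claim 4 (€11,837): deductible already satisfied, so traveler's share is 30% × €11,837 = €3,551.10. That would push OOP to €9,733.20, over the €9,075 cap, so traveler pays €9,075 − €6,182.10 = €2,892.90. Plan pays €11,837 − €2,892.90 = €8,944.10.
Insurer total = bills − traveler's total = €25,416 − €9,075 = €16,341.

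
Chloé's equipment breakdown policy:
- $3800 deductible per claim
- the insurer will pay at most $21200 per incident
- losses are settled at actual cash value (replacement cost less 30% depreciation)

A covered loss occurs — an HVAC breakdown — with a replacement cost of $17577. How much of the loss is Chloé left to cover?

At 30% depreciation, ACV = $17577 − $5273.10 = $12303.90.
Less the $3800 deductible: $12303.90 − $3800 = $8503.90.
$8503.90 is within the $21200 limit, so the insurer pays $8503.90.
The business owner bears the rest of the original loss: $17577 − $8503.90 = $9073.10.

$9073.10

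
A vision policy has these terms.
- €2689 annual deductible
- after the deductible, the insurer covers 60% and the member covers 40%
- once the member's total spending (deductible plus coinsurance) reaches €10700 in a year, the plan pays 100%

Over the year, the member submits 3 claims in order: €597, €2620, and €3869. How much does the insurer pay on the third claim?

Claim 1 (€597): all of it applies to the deductible. Cost to member: €597. OOP to date €597. Plan pays €597 − €597 = €0.
Claim 2 (€2620): €2092 to deductible, leaving €528; member's 40% is €211.20. Member pays €2303.20; OOP now €2900.20. Insurer: €2620 − €2303.20 = €316.80.
Claim 3 (€3869): deductible already satisfied, so member's share is 40% × €3869 = €1547.60. Member pays €1547.60; OOP now €4447.80. Insurer: €3869 − €1547.60 = €2321.40.

€2321.40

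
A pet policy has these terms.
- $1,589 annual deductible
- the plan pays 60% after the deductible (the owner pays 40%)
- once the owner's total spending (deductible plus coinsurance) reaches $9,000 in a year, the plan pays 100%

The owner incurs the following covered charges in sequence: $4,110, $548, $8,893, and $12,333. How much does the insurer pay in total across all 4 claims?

Claim 1 — $4,110: $1,589 to deductible, leaving $2,521; 40% of $2,521 = $1,008.40. Owner pays $2,597.40; OOP now $2,597.40. Insurer: $4,110 − $2,597.40 = $1,512.60.
Claim 2 — $548: deductible met; 40% of $548 = $219.20. Owner pays $219.20; OOP now $2,816.60. Insurer: $548 − $219.20 = $328.80.
Claim 3 — $8,893: deductible already satisfied, so owner's share is 40% × $8,893 = $3,557.20. Cost to owner: $3,557.20. OOP to date $6,373.80. Plan pays $8,893 − $3,557.20 = $5,335.80.
Claim 4 — $12,333: 40% coinsurance on $12,333 = $4,933.20. OOP would hit $11,307 > $9,000, so the cap limits the owner to $9,000 − $6,373.80 = $2,626.20. Insurer: $12,333 − $2,626.20 = $9,706.80.
Insurer total = bills − owner's total = $25,884 − $9,000 = $16,884.

$16,884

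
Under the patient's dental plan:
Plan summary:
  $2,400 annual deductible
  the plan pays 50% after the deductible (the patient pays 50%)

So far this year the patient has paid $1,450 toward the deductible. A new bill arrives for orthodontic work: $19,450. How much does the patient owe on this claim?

Remaining deductible: $2,400 − $1,450 = $950.
After the $950 deductible portion, $19,450 − $950 = $18,500 is subject to coinsurance.
Coinsurance: $18,500 × 50% = $9,250.
So the patient owes $950 + $9,250 = $10,200.

$10,200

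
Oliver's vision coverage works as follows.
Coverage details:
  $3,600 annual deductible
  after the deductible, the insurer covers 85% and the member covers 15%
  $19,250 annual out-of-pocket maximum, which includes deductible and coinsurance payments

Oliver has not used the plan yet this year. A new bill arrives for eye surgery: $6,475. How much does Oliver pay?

$4,031.25

The full $3,600 deductible is still open; $3,600 of this bill applies to it.
The remaining $2,875 (= $6,475 − $3,600) moves to coinsurance.
Coinsurance: $2,875 × 15% = $431.25.
Member responsibility before any cap: $3,600 + $431.25 = $4,031.25.
Cumulative spending $0 + $4,031.25 = $4,031.25 stays under the $19,250 maximum.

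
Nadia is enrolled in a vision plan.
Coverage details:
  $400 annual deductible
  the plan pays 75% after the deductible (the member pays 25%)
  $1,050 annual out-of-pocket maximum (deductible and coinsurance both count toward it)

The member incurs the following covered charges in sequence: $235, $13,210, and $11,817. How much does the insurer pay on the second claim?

$12,395

Claim 1 — $235: entire amount goes to the deductible. Member owes $235 (running OOP $235). Plan pays $235 − $235 = $0.
Claim 2 — $13,210: deductible takes $165, $13,045 remains; coinsurance $13,045 × 25% = $3,261.25. Claim cost before the cap: $165 + $3,261.25 = $3,426.25. Adding that to $235 gives $3,661.25, past the $1,050 cap; member pays only $1,050 − $235 = $815. Insurer: $13,210 − $815 = $12,395.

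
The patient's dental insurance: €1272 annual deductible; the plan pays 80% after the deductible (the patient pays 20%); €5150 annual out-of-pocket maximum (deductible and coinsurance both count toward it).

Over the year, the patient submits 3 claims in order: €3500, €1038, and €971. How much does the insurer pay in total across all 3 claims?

Bill 1, €3500: €1272 to deductible, leaving €2228; 20% of €2228 = €445.60. Cost to patient: €1717.60. OOP to date €1717.60. Insurer: €3500 − €1717.60 = €1782.40.
Bill 2, €1038: deductible met; 20% of €1038 = €207.60. Patient owes €207.60 (running OOP €1925.20). Insurer: €1038 − €207.60 = €830.40.
Bill 3, €971: deductible met; 20% of €971 = €194.20. Patient pays €194.20; OOP now €2119.40. Plan pays €971 − €194.20 = €776.80.
Insurer total = bills − patient's total = €5509 − €2119.40 = €3389.60.

€3389.60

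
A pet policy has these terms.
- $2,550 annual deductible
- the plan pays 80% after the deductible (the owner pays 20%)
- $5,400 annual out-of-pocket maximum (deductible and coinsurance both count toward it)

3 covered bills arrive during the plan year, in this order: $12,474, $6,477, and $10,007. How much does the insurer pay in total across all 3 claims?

Claim 1 — $12,474: $2,550 to deductible, leaving $9,924; 20% of $9,924 = $1,984.80. Owner pays $4,534.80; OOP now $4,534.80. Insurer: $12,474 − $4,534.80 = $7,939.20.
Claim 2 — $6,477: deductible already satisfied, so owner's share is 20% × $6,477 = $1,295.40. That would push OOP to $5,830.20, over the $5,400 cap, so owner pays $5,400 − $4,534.80 = $865.20. Insurer: $6,477 − $865.20 = $5,611.80.
Claim 3 — $10,007: 20% coinsurance on $10,007 = $2,001.40. Adding that to $5,400 gives $7,401.40, past the $5,400 cap; owner pays only $5,400 − $5,400 = $0. Plan pays $10,007 − $0 = $10,007.
Insurer total: $7,939.20 + $5,611.80 + $10,007 = $23,558.

$23,558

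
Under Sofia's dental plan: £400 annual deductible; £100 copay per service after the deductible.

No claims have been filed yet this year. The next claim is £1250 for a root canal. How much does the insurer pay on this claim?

£750

The full £400 deductible is still open; £400 of this bill applies to it.
After the £400 deductible portion, £1250 − £400 = £850 is subject to the copay.
Copay on this service: £100.
Patient responsibility: £400 + £100 = £500.
Insurer pays the balance: £1250 − £500 = £750.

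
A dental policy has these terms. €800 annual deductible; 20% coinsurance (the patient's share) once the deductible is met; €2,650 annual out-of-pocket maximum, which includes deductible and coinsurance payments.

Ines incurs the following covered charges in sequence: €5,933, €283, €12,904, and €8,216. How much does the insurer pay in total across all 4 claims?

Claim 1 — €5,933: €800 to deductible, leaving €5,133; coinsurance €5,133 × 20% = €1,026.60. Patient pays €1,826.60; OOP now €1,826.60. Plan pays €5,933 − €1,826.60 = €4,106.40.
Claim 2 — €283: deductible already satisfied, so patient's share is 20% × €283 = €56.60. Patient pays €56.60; OOP now €1,883.20. Insurer: €283 − €56.60 = €226.40.
Claim 3 — €12,904: 20% coinsurance on €12,904 = €2,580.80. OOP would hit €4,464 > €2,650, so the cap limits the patient to €2,650 − €1,883.20 = €766.80. Insurer: €12,904 − €766.80 = €12,137.20.
Claim 4 — €8,216: deductible already satisfied, so patient's share is 20% × €8,216 = €1,643.20. That would push OOP to €4,293.20, over the €2,650 cap, so patient pays €2,650 − €2,650 = €0. Plan pays €8,216 − €0 = €8,216.
Insurer total: €4,106.40 + €226.40 + €12,137.20 + €8,216 = €24,686.

€24,686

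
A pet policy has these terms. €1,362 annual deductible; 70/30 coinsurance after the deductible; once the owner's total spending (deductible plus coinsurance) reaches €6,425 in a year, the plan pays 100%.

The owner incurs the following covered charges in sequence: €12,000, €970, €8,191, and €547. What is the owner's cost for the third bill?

€1,580.60

Claim 1 (€12,000): €1,362 to deductible, leaving €10,638; 30% of €10,638 = €3,191.40. Owner pays €4,553.40; OOP now €4,553.40.
Claim 2 (€970): 30% coinsurance on €970 = €291. Owner pays €291; OOP now €4,844.40.
Claim 3 (€8,191): 30% coinsurance on €8,191 = €2,457.30. OOP would hit €7,301.70 > €6,425, so the cap limits the owner to €6,425 − €4,844.40 = €1,580.60.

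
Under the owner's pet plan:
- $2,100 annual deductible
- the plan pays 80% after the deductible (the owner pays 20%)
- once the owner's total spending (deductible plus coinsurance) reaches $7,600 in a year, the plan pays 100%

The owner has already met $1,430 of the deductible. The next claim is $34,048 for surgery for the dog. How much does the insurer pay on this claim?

$27,878

Deductible still to meet: $2,100 − $1,430 = $670.
The remaining $33,378 (= $34,048 − $670) moves to coinsurance.
20% of $33,378 = $6,675.60 falls to the owner.
That puts the owner's cost at $670 + $6,675.60 = $7,345.60 before any cap.
That would bring total out-of-pocket to $8,775.60, past the $7,600 cap. The owner is capped at $7,600 − $1,430 = $6,170 on this claim.
The plan picks up $34,048 − $6,170 = $27,878.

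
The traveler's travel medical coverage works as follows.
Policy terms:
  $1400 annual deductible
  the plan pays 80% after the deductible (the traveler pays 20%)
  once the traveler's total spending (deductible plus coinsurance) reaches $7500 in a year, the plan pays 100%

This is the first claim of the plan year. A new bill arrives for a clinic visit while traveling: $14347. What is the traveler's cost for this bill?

Nothing has been paid toward the $1400 deductible, so the first $1400 of this charge is applied there.
The remaining $12947 (= $14347 − $1400) moves to coinsurance.
20% of $12947 = $2589.40 falls to the traveler.
So the traveler owes $1400 + $2589.40 = $3989.40 before any cap.
Year-to-date out-of-pocket becomes $0 + $3989.40 = $3989.40, still under the $7500 maximum, so no cap applies.

$3989.40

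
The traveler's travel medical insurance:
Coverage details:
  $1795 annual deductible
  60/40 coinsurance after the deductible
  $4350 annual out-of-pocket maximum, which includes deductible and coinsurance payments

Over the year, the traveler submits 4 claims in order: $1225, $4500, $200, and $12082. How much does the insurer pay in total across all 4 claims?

Claim 1 — $1225: fully absorbed by the deductible. Cost to traveler: $1225. OOP to date $1225. Plan pays $1225 − $1225 = $0.
Claim 2 — $4500: $570 finishes the deductible; $3930 goes to coinsurance; coinsurance $3930 × 40% = $1572. Traveler owes $2142 (running OOP $3367). Insurer: $4500 − $2142 = $2358.
Claim 3 — $200: deductible met; 40% of $200 = $80. Traveler owes $80 (running OOP $3447). Plan pays $200 − $80 = $120.
Claim 4 — $12082: 40% coinsurance on $12082 = $4832.80. Adding that to $3447 gives $8279.80, past the $4350 cap; traveler pays only $4350 − $3447 = $903. Insurer: $12082 − $903 = $11179.
Insurer total: $0 + $2358 + $120 + $11179 = $13657.

$13657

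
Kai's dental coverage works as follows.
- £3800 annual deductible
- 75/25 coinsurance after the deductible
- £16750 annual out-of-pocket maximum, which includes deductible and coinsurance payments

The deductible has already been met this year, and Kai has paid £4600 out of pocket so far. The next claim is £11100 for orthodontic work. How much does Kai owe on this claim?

With the deductible met, the entire £11100 is subject to coinsurance.
Coinsurance: £11100 × 25% = £2775.
Cumulative spending £4600 + £2775 = £7375 stays under the £16750 maximum.

£2775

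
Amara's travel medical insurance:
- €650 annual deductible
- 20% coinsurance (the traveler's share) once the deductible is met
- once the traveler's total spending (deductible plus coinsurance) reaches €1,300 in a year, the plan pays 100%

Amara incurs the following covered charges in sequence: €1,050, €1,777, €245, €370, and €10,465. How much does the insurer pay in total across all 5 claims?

€12,607

Bill 1, €1,050: €650 to deductible, leaving €400; coinsurance €400 × 20% = €80. Traveler owes €730 (running OOP €730). Insurer: €1,050 − €730 = €320.
Bill 2, €1,777: 20% coinsurance on €1,777 = €355.40. Traveler owes €355.40 (running OOP €1,085.40). Plan pays €1,777 − €355.40 = €1,421.60.
Bill 3, €245: deductible already satisfied, so traveler's share is 20% × €245 = €49. Traveler pays €49; OOP now €1,134.40. Plan pays €245 − €49 = €196.
Bill 4, €370: deductible already satisfied, so traveler's share is 20% × €370 = €74. Traveler owes €74 (running OOP €1,208.40). Insurer: €370 − €74 = €296.
Bill 5, €10,465: 20% coinsurance on €10,465 = €2,093. That would push OOP to €3,301.40, over the €1,300 cap, so traveler pays €1,300 − €1,208.40 = €91.60. Insurer: €10,465 − €91.60 = €10,373.40.
Insurer total = bills − traveler's total = €13,907 − €1,300 = €12,607.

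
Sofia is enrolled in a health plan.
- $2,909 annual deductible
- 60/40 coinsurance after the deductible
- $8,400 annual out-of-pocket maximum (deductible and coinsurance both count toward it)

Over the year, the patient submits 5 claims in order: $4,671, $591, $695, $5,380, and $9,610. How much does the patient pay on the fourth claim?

$2,152

Claim 1 ($4,671): deductible takes $2,909, $1,762 remains; coinsurance $1,762 × 40% = $704.80. Patient pays $3,613.80; OOP now $3,613.80.
Claim 2 ($591): deductible already satisfied, so patient's share is 40% × $591 = $236.40. Cost to patient: $236.40. OOP to date $3,850.20.
Claim 3 ($695): 40% coinsurance on $695 = $278. Patient owes $278 (running OOP $4,128.20).
Claim 4 ($5,380): 40% coinsurance on $5,380 = $2,152. Cost to patient: $2,152. OOP to date $6,280.20.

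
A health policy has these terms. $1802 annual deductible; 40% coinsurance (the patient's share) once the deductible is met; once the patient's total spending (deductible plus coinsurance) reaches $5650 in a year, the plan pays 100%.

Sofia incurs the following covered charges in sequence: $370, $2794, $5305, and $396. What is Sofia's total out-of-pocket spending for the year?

Claim 1 ($370): entire amount goes to the deductible. Patient owes $370 (running OOP $370).
Claim 2 ($2794): deductible takes $1432, $1362 remains; coinsurance $1362 × 40% = $544.80. Patient owes $1976.80 (running OOP $2346.80).
Claim 3 ($5305): 40% coinsurance on $5305 = $2122. Patient owes $2122 (running OOP $4468.80).
Claim 4 ($396): deductible already satisfied, so patient's share is 40% × $396 = $158.40. Patient owes $158.40 (running OOP $4627.20).
Total paid by the patient: $370 + $1976.80 + $2122 + $158.40 = $4627.20.

$4627.20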